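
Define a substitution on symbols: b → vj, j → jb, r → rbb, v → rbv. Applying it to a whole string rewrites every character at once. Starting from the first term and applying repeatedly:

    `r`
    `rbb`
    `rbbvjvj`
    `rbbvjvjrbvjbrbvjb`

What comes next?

rbbvjvjrbvjbrbvjbrbbvjrbvjbvjrbbvjrbvjbvj

Applying the rule to each of the 17 symbols of rbbvjvjrbvjbrbvjb gives the pieces rbb vj vj rbv jb rbv jb rbb vj rbv jb vj rbb vj rbv jb vj, which concatenate to the answer.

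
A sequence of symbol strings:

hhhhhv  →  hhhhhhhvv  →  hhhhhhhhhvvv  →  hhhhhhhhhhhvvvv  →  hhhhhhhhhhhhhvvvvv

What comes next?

Each string has the form h^{2n+1} v^{n-1}, where the shown terms are n = 2, 3, 4, 5, 6.
Setting n = 7 gives 15, 6 characters in each block.

hhhhhhhhhhhhhhhvvvvvv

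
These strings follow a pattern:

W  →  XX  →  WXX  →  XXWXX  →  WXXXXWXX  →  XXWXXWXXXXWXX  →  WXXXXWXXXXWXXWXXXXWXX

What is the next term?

XXWXXWXXXXWXXWXXXXWXXXXWXXWXXXXWXX

This is a Fibonacci-style word recurrence s(k) = s(k−2)·s(k−1): e.g. W·XX = WXX.
So term 8 is XXWXXWXXXXWXX·WXXXXWXXXXWXXWXXXXWXX.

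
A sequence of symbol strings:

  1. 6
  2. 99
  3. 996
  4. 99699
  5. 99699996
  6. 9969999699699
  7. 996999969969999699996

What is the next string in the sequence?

Each term (from the third on) is the previous term followed by the one before it: term 3 = 99·6 = 996.
Continuing: 996999969969999699996 · 9969999699699 gives term 8.

9969999699699996999969969999699699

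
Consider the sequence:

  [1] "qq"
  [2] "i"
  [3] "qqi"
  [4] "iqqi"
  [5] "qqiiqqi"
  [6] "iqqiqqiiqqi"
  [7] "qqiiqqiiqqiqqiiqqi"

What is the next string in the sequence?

From term 3 onward, concatenate the second-to-last term with the last: qq·i = qqi, i·qqi = iqqi, …
The next term joins iqqiqqiiqqi and qqiiqqiiqqiqqiiqqi.

iqqiqqiiqqiqqiiqqiiqqiqqiiqqi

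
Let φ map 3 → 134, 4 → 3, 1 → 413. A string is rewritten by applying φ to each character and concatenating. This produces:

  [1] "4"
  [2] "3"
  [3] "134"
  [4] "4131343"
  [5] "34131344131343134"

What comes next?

Rewriting the 17 symbols of 34131344131343134 one by one yields 134 3 413 134 413 134 3 3 413 134 413 134 3 134 413 134 3; concatenated:

13434131344131343341313441313431344131343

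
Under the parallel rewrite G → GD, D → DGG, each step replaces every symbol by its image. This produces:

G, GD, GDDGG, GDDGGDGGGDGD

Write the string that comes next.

Expanding GDDGGDGGGDGD: G→GD, D→DGG, D→DGG, G→GD, G→GD, D→DGG, G→GD, G→GD, G→GD, D→DGG, G→GD, D→DGG. Concatenated: GD DGG DGG GD GD DGG GD GD GD DGG GD DGG.

GDDGGDGGGDGDDGGGDGDGDDGGGDDGG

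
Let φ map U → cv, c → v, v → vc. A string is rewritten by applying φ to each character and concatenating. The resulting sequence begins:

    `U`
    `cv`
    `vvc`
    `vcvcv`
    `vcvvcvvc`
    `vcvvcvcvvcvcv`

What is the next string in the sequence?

Applying the rule to each of the 13 symbols of vcvvcvcvvcvcv gives the pieces vc v vc vc v vc v vc vc v vc v vc, which concatenate to the answer.

vcvvcvcvvcvvcvcvvcvvc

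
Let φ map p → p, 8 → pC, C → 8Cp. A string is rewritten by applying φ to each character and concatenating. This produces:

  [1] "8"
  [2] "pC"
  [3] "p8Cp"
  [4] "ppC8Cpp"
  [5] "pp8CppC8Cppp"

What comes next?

Apply φ to pp8CppC8Cppp symbol by symbol: p→p, p→p, 8→pC, C→8Cp, p→p, p→p, C→8Cp, 8→pC, C→8Cp, p→p, p→p, p→p; joined: p p pC 8Cp p p 8Cp pC 8Cp p p p.

pppC8Cppp8CppC8Cpppp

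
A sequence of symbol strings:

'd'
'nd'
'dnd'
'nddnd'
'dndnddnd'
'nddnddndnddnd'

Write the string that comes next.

dndnddndnddnddndnddnd

From term 3 onward, concatenate the second-to-last term with the last: d·nd = dnd, nd·dnd = nddnd, …
The next term joins dndnddnd and nddnddndnddnd.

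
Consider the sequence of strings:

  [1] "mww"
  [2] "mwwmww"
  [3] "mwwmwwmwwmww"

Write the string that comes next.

Every step duplicates the string.
One more doubling of mwwmwwmwwmww gives the answer.

mwwmwwmwwmwwmwwmwwmwwmww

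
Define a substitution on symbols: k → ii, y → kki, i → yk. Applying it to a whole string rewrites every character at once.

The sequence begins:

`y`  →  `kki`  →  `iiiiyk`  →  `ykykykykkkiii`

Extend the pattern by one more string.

Rewriting the 13 symbols of ykykykykkkiii one by one yields kki ii kki ii kki ii kki ii ii ii yk yk yk; concatenated:

kkiiikkiiikkiiikkiiiiiiiykykyk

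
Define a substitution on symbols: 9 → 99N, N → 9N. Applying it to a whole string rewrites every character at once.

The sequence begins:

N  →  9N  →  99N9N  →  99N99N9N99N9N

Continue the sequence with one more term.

Rewriting the 13 symbols of 99N99N9N99N9N one by one yields 99N 99N 9N 99N 99N 9N 99N 9N 99N 99N 9N 99N 9N; concatenated:

99N99N9N99N99N9N99N9N99N99N9N99N9N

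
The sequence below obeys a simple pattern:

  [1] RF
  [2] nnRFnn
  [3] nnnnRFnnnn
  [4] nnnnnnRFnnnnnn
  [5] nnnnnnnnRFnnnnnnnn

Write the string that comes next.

Every step adds nn to the front and nn to the end of the previous string.
Applying this once more to nnnnnnnnRFnnnnnnnn:

nnnnnnnnnnRFnnnnnnnnnn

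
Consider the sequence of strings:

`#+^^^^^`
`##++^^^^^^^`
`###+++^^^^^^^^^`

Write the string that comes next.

The n-th term is n-1 #'s then n-1 +'s then 2n+1 ^'s, where the shown terms are n = 2, 3, 4.
For the next term, n = 5, so the run lengths are 4, 4, 11.

####++++^^^^^^^^^^^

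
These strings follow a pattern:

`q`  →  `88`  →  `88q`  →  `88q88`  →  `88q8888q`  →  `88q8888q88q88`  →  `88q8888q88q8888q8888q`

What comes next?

88q8888q88q8888q8888q88q8888q88q88

Each term (from the third on) is the previous term followed by the one before it: term 3 = 88·q = 88q.
Continuing: 88q8888q88q8888q8888q · 88q8888q88q88 gives term 8.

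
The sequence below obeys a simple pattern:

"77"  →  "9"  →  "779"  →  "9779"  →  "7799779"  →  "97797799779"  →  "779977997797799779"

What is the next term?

97797799779779977997797799779

From term 3 onward, concatenate the second-to-last term with the last: 77·9 = 779, 9·779 = 9779, …
Continuing: 97797799779 · 779977997797799779 gives term 8.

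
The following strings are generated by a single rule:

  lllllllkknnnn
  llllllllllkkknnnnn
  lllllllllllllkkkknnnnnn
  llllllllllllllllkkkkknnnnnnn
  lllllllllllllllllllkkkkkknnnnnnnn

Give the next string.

The n-th term is 3n+1 l's then n k's then n+2 n's, where the shown terms are n = 2, 3, 4, 5, 6.
At n = 7 the blocks have lengths 22, 7, 9.

llllllllllllllllllllllkkkkkkknnnnnnnnn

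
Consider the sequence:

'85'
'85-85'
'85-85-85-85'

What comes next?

Every step duplicates the string with '-' between the halves.
One more doubling of 85-85-85-85 gives the answer.

85-85-85-85-85-85-85-85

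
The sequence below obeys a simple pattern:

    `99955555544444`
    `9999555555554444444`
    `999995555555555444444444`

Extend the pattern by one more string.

99999955555555555544444444444

The n-th term is n 9's then 2n 5's then 2n-1 4's, where the shown terms are n = 3, 4, 5.
Setting n = 6 gives 6, 12, 11 characters in each block.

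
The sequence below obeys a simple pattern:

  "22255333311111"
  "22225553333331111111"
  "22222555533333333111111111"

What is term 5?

Each string has the form 2^{n+1} 5^{n} 3^{2n} 1^{2n+1}, where the shown terms are n = 2, 3, 4.
At n = 6 the blocks have lengths 7, 6, 12, 13.

22222225555553333333333331111111111111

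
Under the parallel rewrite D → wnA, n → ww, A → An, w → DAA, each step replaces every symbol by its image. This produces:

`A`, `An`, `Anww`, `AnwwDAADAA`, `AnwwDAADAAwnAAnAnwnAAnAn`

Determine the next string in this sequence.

φ(AnwwDAADAAwnAAnAnwnAAnAn) expands symbol-by-symbol to An ww DAA DAA wnA An An wnA An An DAA ww An An ww An ww DAA ww An An ww An ww; joining the 24 pieces gives the next term.

AnwwDAADAAwnAAnAnwnAAnAnDAAwwAnAnwwAnwwDAAwwAnAnwwAnww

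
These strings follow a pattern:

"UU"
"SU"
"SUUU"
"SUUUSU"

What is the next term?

Each term (from the third on) is the previous term followed by the one before it: term 3 = SU·UU = SUUU.
So term 5 is SUUUSU·SUUU.

SUUUSUSUUU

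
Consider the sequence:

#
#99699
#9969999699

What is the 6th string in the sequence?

#9969999699996999969999699

Each term is the previous one with 99699 appended.
From #9969999699, 3 further steps: #9969999699 → #996999969999699 → #99699996999969999699 → (answer).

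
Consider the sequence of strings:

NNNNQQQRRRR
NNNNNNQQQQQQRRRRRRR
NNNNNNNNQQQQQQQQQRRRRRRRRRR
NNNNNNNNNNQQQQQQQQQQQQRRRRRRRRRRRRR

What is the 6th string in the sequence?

Each string has the form N^{2n+2} Q^{3n} R^{3n+1} (n = 1, 2, …).
For term 6, n = 6, so the run lengths are 14, 18, 19.

NNNNNNNNNNNNNNQQQQQQQQQQQQQQQQQQRRRRRRRRRRRRRRRRRRR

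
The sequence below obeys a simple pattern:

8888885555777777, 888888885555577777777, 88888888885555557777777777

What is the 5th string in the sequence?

Each string has the form 8^{2n} 5^{n+1} 7^{2n}, where the shown terms are n = 3, 4, 5.
For term 5, n = 7, so the run lengths are 14, 8, 14.

888888888888885555555577777777777777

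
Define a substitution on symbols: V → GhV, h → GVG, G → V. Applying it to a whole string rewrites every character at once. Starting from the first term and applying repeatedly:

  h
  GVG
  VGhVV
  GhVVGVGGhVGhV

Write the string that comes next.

φ(GhVVGVGGhVGhV) expands symbol-by-symbol to V GVG GhV GhV V GhV V V GVG GhV V GVG GhV; joining the 13 pieces gives the next term.

VGVGGhVGhVVGhVVVGVGGhVVGVGGhV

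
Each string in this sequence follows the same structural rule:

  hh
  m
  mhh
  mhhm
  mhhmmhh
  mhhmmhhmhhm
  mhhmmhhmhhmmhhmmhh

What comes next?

mhhmmhhmhhmmhhmmhhmhhmmhhmhhm

From term 3 onward, concatenate the last term with the second-to-last: m·hh = mhh, mhh·m = mhhm, …
Continuing: mhhmmhhmhhmmhhmmhh · mhhmmhhmhhm gives term 8.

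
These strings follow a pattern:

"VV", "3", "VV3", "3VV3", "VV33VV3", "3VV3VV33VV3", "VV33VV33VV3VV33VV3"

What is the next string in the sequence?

3VV3VV33VV3VV33VV33VV3VV33VV3

From term 3 onward, concatenate the second-to-last term with the last: VV·3 = VV3, 3·VV3 = 3VV3, …
Continuing: 3VV3VV33VV3 · VV33VV33VV3VV33VV3 gives term 8.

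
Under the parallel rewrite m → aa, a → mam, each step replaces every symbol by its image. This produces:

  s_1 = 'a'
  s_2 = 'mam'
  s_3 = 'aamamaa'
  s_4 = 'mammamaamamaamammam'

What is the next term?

aamamaaaamamaamammamaamamaamammamaamamaaaamamaa

Applying the rule to each of the 19 symbols of mammamaamamaamammam gives the pieces aa mam aa aa mam aa mam mam aa mam aa mam mam aa mam aa aa mam aa, which concatenate to the answer.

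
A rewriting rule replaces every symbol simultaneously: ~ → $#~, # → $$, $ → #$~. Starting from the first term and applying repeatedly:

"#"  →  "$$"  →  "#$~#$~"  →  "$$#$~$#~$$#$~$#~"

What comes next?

Replace each of the 16 characters of $$#$~$#~$$#$~$#~ in place — #$~ #$~ $$ #$~ $#~ #$~ $$ $#~ #$~ #$~ $$ #$~ $#~ #$~ $$ $#~ — and concatenate.

#$~#$~$$#$~$#~#$~$$$#~#$~#$~$$#$~$#~#$~$$$#~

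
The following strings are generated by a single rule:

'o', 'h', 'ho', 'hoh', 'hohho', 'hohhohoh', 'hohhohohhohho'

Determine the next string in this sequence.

Each term (from the third on) is the previous term followed by the one before it: term 3 = h·o = ho.
So term 8 is hohhohohhohho·hohhohoh.

hohhohohhohhohohhohoh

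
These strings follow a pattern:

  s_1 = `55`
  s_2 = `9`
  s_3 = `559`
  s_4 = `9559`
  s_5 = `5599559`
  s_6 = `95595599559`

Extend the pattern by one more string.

This is a Fibonacci-style word recurrence s(k) = s(k−2)·s(k−1): e.g. 55·9 = 559.
So term 7 is 5599559·95595599559.

559955995595599559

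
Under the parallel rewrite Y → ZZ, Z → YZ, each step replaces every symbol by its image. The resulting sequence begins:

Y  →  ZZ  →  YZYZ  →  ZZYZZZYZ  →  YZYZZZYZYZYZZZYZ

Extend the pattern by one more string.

ZZYZZZYZYZYZZZYZZZYZZZYZYZYZZZYZ

Applying the rule to each of the 16 symbols of YZYZZZYZYZYZZZYZ gives the pieces ZZ YZ ZZ YZ YZ YZ ZZ YZ ZZ YZ ZZ YZ YZ YZ ZZ YZ, which concatenate to the answer.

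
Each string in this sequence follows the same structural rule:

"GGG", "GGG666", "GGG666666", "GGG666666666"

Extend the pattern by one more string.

GGG666666666666

The strings grow by a fixed suffix 666 each time.
So the next term is GGG666666666·666.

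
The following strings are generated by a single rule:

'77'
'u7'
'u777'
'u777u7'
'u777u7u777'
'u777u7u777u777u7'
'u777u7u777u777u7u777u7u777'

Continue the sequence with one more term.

u777u7u777u777u7u777u7u777u777u7u777u777u7

This is a Fibonacci-style word recurrence s(k) = s(k−1)·s(k−2): e.g. u7·77 = u777.
So term 8 is u777u7u777u777u7u777u7u777·u777u7u777u777u7.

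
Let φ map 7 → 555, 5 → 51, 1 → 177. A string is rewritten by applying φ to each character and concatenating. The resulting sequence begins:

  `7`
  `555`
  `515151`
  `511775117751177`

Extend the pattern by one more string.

Rewriting the 15 symbols of 511775117751177 one by one yields 51 177 177 555 555 51 177 177 555 555 51 177 177 555 555; concatenated:

511771775555555117717755555551177177555555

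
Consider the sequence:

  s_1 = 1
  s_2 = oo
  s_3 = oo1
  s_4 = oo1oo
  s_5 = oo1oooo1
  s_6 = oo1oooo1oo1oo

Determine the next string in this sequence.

From term 3 onward, concatenate the last term with the second-to-last: oo·1 = oo1, oo1·oo = oo1oo, …
The next term joins oo1oooo1oo1oo and oo1oooo1.

oo1oooo1oo1oooo1oooo1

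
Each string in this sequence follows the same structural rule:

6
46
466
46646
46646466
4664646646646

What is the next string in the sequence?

466464664664646646466

This is a Fibonacci-style word recurrence s(k) = s(k−1)·s(k−2): e.g. 46·6 = 466.
The next term joins 4664646646646 and 46646466.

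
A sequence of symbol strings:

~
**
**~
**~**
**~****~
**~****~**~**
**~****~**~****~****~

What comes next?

From term 3 onward, concatenate the last term with the second-to-last: **·~ = **~, **~·** = **~**, …
So term 8 is **~****~**~****~****~·**~****~**~**.

**~****~**~****~****~**~****~**~**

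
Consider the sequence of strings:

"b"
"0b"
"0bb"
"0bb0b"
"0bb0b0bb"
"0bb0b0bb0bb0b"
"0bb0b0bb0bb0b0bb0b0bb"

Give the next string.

0bb0b0bb0bb0b0bb0b0bb0bb0b0bb0bb0b

This is a Fibonacci-style word recurrence s(k) = s(k−1)·s(k−2): e.g. 0b·b = 0bb.
The next term joins 0bb0b0bb0bb0b0bb0b0bb and 0bb0b0bb0bb0b.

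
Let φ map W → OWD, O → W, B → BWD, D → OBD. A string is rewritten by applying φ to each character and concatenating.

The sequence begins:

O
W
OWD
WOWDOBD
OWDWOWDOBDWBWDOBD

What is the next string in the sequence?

Replace each of the 17 characters of OWDWOWDOBDWBWDOBD in place — W OWD OBD OWD W OWD OBD W BWD OBD OWD BWD OWD OBD W BWD OBD — and concatenate.

WOWDOBDOWDWOWDOBDWBWDOBDOWDBWDOWDOBDWBWDOBD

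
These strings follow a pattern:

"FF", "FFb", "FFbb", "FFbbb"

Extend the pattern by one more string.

FFbbbb

Each term is the previous one with b appended.
So the next term is FFbbb·b.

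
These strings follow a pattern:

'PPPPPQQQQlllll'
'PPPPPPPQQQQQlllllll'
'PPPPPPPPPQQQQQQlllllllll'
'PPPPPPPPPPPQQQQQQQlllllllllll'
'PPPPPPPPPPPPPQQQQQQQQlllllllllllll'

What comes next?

Reading off run lengths: P runs 5, 7, 9, 11, 13; Q runs 4, 5, 6, 7, 8; l runs 5, 7, 9, 11, 13 — each is linear in n, where the shown terms are n = 2, 3, 4, 5, 6.
Setting n = 7 gives 15, 9, 15 characters in each block.

PPPPPPPPPPPPPPPQQQQQQQQQlllllllllllllll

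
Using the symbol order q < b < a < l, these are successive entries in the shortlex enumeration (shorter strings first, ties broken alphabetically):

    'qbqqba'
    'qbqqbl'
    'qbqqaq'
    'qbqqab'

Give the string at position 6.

qbqqal

Advancing 2 positions from qbqqab through qbqqab → qbqqaa reaches term 6.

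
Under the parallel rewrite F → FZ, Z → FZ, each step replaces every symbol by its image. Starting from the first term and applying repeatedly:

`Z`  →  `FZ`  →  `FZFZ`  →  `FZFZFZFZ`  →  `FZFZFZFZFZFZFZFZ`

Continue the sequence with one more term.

FZFZFZFZFZFZFZFZFZFZFZFZFZFZFZFZ

Replace each of the 16 characters of FZFZFZFZFZFZFZFZ in place — FZ FZ FZ FZ FZ FZ FZ FZ FZ FZ FZ FZ FZ FZ FZ FZ — and concatenate.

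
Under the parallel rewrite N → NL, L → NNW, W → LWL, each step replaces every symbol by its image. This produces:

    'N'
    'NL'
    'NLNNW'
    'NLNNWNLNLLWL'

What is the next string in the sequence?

Rewriting each symbol of NLNNWNLNLLWL: N→NL, L→NNW, N→NL, N→NL, W→LWL, N→NL, L→NNW, N→NL, L→NNW, L→NNW, W→LWL, L→NNW, which concatenates to NL NNW NL NL LWL NL NNW NL NNW NNW LWL NNW.

NLNNWNLNLLWLNLNNWNLNNWNNWLWLNNW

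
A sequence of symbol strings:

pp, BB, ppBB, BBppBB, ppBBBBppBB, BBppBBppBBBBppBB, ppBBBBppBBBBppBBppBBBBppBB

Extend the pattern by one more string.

BBppBBppBBBBppBBppBBBBppBBBBppBBppBBBBppBB

From term 3 onward, concatenate the second-to-last term with the last: pp·BB = ppBB, BB·ppBB = BBppBB, …
Continuing: BBppBBppBBBBppBB · ppBBBBppBBBBppBBppBBBBppBB gives term 8.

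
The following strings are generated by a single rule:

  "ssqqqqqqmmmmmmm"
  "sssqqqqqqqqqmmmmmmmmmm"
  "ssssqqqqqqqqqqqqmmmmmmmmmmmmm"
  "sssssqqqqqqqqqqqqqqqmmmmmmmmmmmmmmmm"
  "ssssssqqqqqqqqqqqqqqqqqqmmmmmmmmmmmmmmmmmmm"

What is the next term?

Reading off run lengths: s runs 2, 3, 4, 5, 6; q runs 6, 9, 12, 15, 18; m runs 7, 10, 13, 16, 19 — each is linear in n, where the shown terms are n = 2, 3, 4, 5, 6.
At n = 7 the blocks have lengths 7, 21, 22.

sssssssqqqqqqqqqqqqqqqqqqqqqmmmmmmmmmmmmmmmmmmmmmm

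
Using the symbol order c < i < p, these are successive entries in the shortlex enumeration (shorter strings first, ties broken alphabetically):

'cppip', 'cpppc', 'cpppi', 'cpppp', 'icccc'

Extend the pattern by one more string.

Find the rightmost character of icccc below p, bump it to the next letter, and reset everything to its right to c.

iccci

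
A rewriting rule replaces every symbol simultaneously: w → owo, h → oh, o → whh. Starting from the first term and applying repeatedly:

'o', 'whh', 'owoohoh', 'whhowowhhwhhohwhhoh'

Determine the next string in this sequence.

owoohohwhhowowhhowoohohowoohohwhhohowoohohwhhoh

φ(whhowowhhwhhohwhhoh) expands symbol-by-symbol to owo oh oh whh owo whh owo oh oh owo oh oh whh oh owo oh oh whh oh; joining the 19 pieces gives the next term.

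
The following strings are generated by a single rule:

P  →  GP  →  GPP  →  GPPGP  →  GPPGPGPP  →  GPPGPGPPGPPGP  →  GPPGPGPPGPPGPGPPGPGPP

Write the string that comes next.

Each term (from the third on) is the previous term followed by the one before it: term 3 = GP·P = GPP.
So term 8 is GPPGPGPPGPPGPGPPGPGPP·GPPGPGPPGPPGP.

GPPGPGPPGPPGPGPPGPGPPGPPGPGPPGPPGP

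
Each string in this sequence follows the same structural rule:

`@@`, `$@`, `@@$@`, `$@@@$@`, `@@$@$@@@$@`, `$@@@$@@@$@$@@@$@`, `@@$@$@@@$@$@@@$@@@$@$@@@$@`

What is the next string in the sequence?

$@@@$@@@$@$@@@$@@@$@$@@@$@$@@@$@@@$@$@@@$@

From term 3 onward, concatenate the second-to-last term with the last: @@·$@ = @@$@, $@·@@$@ = $@@@$@, …
Continuing: $@@@$@@@$@$@@@$@ · @@$@$@@@$@$@@@$@@@$@$@@@$@ gives term 8.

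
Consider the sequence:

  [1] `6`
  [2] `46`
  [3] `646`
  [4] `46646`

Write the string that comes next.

64646646

Each term (from the third on) is the two preceding terms concatenated in order: term 3 = 6·46 = 646.
Continuing: 646 · 46646 gives term 5.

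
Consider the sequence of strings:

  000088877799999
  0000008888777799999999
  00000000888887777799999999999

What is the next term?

Reading off run lengths: 0 runs 4, 6, 8; 8 runs 3, 4, 5; 7 runs 3, 4, 5; 9 runs 5, 8, 11 — each is linear in n (n = 1, 2, …).
At n = 4 the blocks have lengths 10, 6, 6, 14.

000000000088888877777799999999999999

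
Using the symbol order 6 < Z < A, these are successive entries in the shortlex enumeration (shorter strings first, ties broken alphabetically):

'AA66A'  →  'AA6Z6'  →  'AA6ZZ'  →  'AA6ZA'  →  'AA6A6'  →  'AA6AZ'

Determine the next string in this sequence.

AA6AA

The successor of AA6AZ increments the rightmost position that isn't already A and resets every position after it to 6.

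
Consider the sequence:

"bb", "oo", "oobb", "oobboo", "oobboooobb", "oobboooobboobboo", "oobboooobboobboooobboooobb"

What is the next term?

oobboooobboobboooobboooobboobboooobboobboo

From term 3 onward, concatenate the last term with the second-to-last: oo·bb = oobb, oobb·oo = oobboo, …
So term 8 is oobboooobboobboooobboooobb·oobboooobboobboo.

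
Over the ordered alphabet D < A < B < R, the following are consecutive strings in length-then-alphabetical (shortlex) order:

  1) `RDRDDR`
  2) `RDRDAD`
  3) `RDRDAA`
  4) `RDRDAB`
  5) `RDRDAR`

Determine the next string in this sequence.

Find the rightmost character of RDRDAR below R, bump it to the next letter, and reset everything to its right to D.

RDRDBD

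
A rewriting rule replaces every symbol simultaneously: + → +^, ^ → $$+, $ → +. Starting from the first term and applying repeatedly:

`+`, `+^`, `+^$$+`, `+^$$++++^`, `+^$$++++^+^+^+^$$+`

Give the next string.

+^$$++++^+^+^+^$$++^$$++^$$++^$$++++^

Applying the rule to each of the 18 symbols of +^$$++++^+^+^+^$$+ gives the pieces +^ $$+ + + +^ +^ +^ +^ $$+ +^ $$+ +^ $$+ +^ $$+ + + +^, which concatenate to the answer.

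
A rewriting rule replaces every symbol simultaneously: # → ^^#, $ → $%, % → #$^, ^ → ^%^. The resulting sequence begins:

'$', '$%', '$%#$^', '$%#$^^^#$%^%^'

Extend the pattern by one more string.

Replace each of the 13 characters of $%#$^^^#$%^%^ in place — $% #$^ ^^# $% ^%^ ^%^ ^%^ ^^# $% #$^ ^%^ #$^ ^%^ — and concatenate.

$%#$^^^#$%^%^^%^^%^^^#$%#$^^%^#$^^%^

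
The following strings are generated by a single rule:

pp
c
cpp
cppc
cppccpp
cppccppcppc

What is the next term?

Each term (from the third on) is the previous term followed by the one before it: term 3 = c·pp = cpp.
Continuing: cppccppcppc · cppccpp gives term 7.

cppccppcppccppccpp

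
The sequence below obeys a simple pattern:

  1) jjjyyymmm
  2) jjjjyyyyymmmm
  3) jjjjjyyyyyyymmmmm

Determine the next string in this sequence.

jjjjjjyyyyyyyyymmmmmm

Each string has the form j^{n+2} y^{2n+1} m^{n+2} (n = 1, 2, …).
Setting n = 4 gives 6, 9, 6 characters in each block.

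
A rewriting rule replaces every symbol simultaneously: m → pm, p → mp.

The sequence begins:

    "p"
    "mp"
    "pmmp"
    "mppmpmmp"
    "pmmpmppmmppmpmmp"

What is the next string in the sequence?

φ(pmmpmppmmppmpmmp) expands symbol-by-symbol to mp pm pm mp pm mp mp pm pm mp mp pm mp pm pm mp; joining the 16 pieces gives the next term.

mppmpmmppmmpmppmpmmpmppmmppmpmmp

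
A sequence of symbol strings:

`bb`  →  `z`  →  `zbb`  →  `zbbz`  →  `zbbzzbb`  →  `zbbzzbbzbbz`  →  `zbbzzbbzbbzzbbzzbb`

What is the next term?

zbbzzbbzbbzzbbzzbbzbbzzbbzbbz

Each term (from the third on) is the previous term followed by the one before it: term 3 = z·bb = zbb.
Continuing: zbbzzbbzbbzzbbzzbb · zbbzzbbzbbz gives term 8.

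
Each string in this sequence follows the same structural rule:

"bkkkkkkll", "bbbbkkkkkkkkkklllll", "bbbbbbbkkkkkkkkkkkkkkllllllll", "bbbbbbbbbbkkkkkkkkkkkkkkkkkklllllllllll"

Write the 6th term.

bbbbbbbbbbbbbbbbkkkkkkkkkkkkkkkkkkkkkkkkkklllllllllllllllll

Term n consists of 3n-2 b's, followed by 4n+2 k's, followed by 3n-1 l's (n = 1, 2, …).
At n = 6 the blocks have lengths 16, 26, 17.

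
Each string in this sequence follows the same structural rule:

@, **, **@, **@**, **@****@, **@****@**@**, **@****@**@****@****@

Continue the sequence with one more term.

**@****@**@****@****@**@****@**@**

From term 3 onward, concatenate the last term with the second-to-last: **·@ = **@, **@·** = **@**, …
So term 8 is **@****@**@****@****@·**@****@**@**.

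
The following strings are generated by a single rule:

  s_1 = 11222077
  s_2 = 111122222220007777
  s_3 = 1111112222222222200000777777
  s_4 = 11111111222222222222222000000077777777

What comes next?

Reading off run lengths: 1 runs 2, 4, 6, 8; 2 runs 3, 7, 11, 15; 0 runs 1, 3, 5, 7; 7 runs 2, 4, 6, 8 — each is linear in n (n = 1, 2, …).
Setting n = 5 gives 10, 19, 9, 10 characters in each block.

111111111122222222222222222220000000007777777777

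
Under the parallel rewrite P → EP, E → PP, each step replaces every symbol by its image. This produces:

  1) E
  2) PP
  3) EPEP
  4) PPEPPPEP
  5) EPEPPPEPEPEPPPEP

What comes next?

Rewriting the 16 symbols of EPEPPPEPEPEPPPEP one by one yields PP EP PP EP EP EP PP EP PP EP PP EP EP EP PP EP; concatenated:

PPEPPPEPEPEPPPEPPPEPPPEPEPEPPPEP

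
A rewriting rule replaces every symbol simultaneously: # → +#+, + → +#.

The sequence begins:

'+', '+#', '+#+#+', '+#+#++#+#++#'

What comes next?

Expanding +#+#++#+#++#: +→+#, #→+#+, +→+#, #→+#+, +→+#, +→+#, #→+#+, +→+#, #→+#+, +→+#, +→+#, #→+#+. Concatenated: +# +#+ +# +#+ +# +# +#+ +# +#+ +# +# +#+.

+#+#++#+#++#+#+#++#+#++#+#+#+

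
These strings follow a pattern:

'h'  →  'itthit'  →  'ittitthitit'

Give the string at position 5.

ittittittitthitititit

Every step adds itt to the front and it to the end of the previous string.
From ittitthitit, 2 further steps: ittitthitit → ittittitthititit → (answer).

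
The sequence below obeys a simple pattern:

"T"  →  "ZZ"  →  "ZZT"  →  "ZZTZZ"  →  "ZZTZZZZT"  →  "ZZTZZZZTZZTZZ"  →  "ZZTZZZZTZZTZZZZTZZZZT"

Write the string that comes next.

ZZTZZZZTZZTZZZZTZZZZTZZTZZZZTZZTZZ

Each term (from the third on) is the previous term followed by the one before it: term 3 = ZZ·T = ZZT.
Continuing: ZZTZZZZTZZTZZZZTZZZZT · ZZTZZZZTZZTZZ gives term 8.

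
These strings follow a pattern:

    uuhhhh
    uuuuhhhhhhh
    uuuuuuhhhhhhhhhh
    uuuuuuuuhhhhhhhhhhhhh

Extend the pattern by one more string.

uuuuuuuuuuhhhhhhhhhhhhhhhh

Each string has the form u^{2n} h^{3n+1} (n = 1, 2, …).
For the next term, n = 5, so the run lengths are 10, 16.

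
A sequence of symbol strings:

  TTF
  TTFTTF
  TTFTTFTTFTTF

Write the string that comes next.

s(k+1) = s(k)·s(k) — each term doubles the last.
Doubling TTFTTFTTFTTF:

TTFTTFTTFTTFTTFTTFTTFTTF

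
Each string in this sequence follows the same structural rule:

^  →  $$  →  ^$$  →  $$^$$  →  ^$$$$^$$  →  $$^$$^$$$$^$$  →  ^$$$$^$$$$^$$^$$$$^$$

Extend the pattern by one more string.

$$^$$^$$$$^$$^$$$$^$$$$^$$^$$$$^$$

From term 3 onward, concatenate the second-to-last term with the last: ^·$$ = ^$$, $$·^$$ = $$^$$, …
The next term joins $$^$$^$$$$^$$ and ^$$$$^$$$$^$$^$$$$^$$.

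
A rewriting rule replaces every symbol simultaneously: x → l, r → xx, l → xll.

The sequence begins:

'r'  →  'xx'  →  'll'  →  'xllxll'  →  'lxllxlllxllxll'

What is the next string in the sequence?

Applying the rule to each of the 14 symbols of lxllxlllxllxll gives the pieces xll l xll xll l xll xll xll l xll xll l xll xll, which concatenate to the answer.

xlllxllxlllxllxllxlllxllxlllxllxll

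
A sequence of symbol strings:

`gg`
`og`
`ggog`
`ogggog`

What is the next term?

Each term (from the third on) is the two preceding terms concatenated in order: term 3 = gg·og = ggog.
So term 5 is ggog·ogggog.

ggogogggog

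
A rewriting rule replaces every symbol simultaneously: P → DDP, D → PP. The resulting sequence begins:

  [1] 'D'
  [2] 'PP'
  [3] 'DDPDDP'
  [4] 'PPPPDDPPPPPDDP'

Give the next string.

Rewriting the 14 symbols of PPPPDDPPPPPDDP one by one yields DDP DDP DDP DDP PP PP DDP DDP DDP DDP DDP PP PP DDP; concatenated:

DDPDDPDDPDDPPPPPDDPDDPDDPDDPDDPPPPPDDP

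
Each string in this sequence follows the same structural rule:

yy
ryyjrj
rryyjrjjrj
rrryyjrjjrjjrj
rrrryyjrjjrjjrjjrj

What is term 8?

rrrrrrryyjrjjrjjrjjrjjrjjrjjrj

s(k+1) = r·s(k)·jrj, so each term gains r as a prefix and jrj as a suffix.
From rrrryyjrjjrjjrjjrj, 3 further steps: rrrryyjrjjrjjrjjrj → rrrrryyjrjjrjjrjjrjjrj → rrrrrryyjrjjrjjrjjrjjrjjrj → (answer).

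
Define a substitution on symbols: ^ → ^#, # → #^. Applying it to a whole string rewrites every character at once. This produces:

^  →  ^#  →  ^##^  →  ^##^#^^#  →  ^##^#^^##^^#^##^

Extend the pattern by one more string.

Rewriting the 16 symbols of ^##^#^^##^^#^##^ one by one yields ^# #^ #^ ^# #^ ^# ^# #^ #^ ^# ^# #^ ^# #^ #^ ^#; concatenated:

^##^#^^##^^#^##^#^^#^##^^##^#^^#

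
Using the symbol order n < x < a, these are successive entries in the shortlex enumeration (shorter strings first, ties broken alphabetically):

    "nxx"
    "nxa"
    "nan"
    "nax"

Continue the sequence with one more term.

Treat nax as a base-3 numeral over the given alphabet and add one, carrying through any trailing a's.

naa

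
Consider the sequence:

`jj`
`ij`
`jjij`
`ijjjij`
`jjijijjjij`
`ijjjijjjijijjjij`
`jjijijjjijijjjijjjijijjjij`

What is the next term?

ijjjijjjijijjjijjjijijjjijijjjijjjijijjjij

Each term (from the third on) is the two preceding terms concatenated in order: term 3 = jj·ij = jjij.
Continuing: ijjjijjjijijjjij · jjijijjjijijjjijjjijijjjij gives term 8.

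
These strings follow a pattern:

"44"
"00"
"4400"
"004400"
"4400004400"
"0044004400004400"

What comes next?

From term 3 onward, concatenate the second-to-last term with the last: 44·00 = 4400, 00·4400 = 004400, …
So term 7 is 4400004400·0044004400004400.

44000044000044004400004400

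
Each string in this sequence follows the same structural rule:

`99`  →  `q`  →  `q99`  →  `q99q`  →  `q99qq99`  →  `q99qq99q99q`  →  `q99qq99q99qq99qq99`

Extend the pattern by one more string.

q99qq99q99qq99qq99q99qq99q99q

Each term (from the third on) is the previous term followed by the one before it: term 3 = q·99 = q99.
So term 8 is q99qq99q99qq99qq99·q99qq99q99q.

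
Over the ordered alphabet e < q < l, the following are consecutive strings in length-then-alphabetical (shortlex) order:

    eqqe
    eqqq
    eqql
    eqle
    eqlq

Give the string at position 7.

Stepping forward 2 times from eqlq: eqlq → eqll, then the target.

elee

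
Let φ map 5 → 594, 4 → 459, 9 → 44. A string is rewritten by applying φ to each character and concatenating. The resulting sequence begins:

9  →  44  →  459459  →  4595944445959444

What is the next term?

Rewriting the 16 symbols of 4595944445959444 one by one yields 459 594 44 594 44 459 459 459 459 594 44 594 44 459 459 459; concatenated:

45959444594444594594594595944459444459459459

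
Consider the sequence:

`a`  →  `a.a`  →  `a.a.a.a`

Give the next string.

Each string is two copies of the previous one joined by '.'.
One more doubling of a.a.a.a gives the answer.

a.a.a.a.a.a.a.a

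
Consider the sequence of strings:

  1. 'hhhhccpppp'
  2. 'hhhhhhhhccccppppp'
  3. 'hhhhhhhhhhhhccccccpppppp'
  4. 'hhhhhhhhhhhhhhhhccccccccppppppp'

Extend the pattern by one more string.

hhhhhhhhhhhhhhhhhhhhccccccccccpppppppp

Reading off run lengths: h runs 4, 8, 12, 16; c runs 2, 4, 6, 8; p runs 4, 5, 6, 7 — each is linear in n (n = 1, 2, …).
At n = 5 the blocks have lengths 20, 10, 8.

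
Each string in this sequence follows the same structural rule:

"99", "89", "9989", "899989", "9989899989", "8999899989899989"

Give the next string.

99898999898999899989899989

Each term (from the third on) is the two preceding terms concatenated in order: term 3 = 99·89 = 9989.
The next term joins 9989899989 and 8999899989899989.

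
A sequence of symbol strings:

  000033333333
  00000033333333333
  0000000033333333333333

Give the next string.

000000000033333333333333333

Each string has the form 0^{2n} 3^{3n+2}, where the shown terms are n = 2, 3, 4.
For the next term, n = 5, so the run lengths are 10, 17.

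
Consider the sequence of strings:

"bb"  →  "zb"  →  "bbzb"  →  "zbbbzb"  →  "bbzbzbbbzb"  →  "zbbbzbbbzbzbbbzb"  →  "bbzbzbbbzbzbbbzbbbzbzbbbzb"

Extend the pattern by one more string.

zbbbzbbbzbzbbbzbbbzbzbbbzbzbbbzbbbzbzbbbzb

This is a Fibonacci-style word recurrence s(k) = s(k−2)·s(k−1): e.g. bb·zb = bbzb.
Continuing: zbbbzbbbzbzbbbzb · bbzbzbbbzbzbbbzbbbzbzbbbzb gives term 8.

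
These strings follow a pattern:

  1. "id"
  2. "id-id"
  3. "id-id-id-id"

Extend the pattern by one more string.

id-id-id-id-id-id-id-id

s(k+1) = s(k)·-·s(k) — each term doubles the last with '-' between the halves.
One more doubling of id-id-id-id gives the answer.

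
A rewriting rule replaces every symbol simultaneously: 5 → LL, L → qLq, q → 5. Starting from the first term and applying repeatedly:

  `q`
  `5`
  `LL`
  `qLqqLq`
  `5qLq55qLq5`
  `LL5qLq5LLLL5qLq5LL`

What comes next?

Rewriting the 18 symbols of LL5qLq5LLLL5qLq5LL one by one yields qLq qLq LL 5 qLq 5 LL qLq qLq qLq qLq LL 5 qLq 5 LL qLq qLq; concatenated:

qLqqLqLL5qLq5LLqLqqLqqLqqLqLL5qLq5LLqLqqLq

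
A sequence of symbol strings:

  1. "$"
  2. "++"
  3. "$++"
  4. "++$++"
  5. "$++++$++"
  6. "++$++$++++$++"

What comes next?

$++++$++++$++$++++$++

This is a Fibonacci-style word recurrence s(k) = s(k−2)·s(k−1): e.g. $·++ = $++.
So term 7 is $++++$++·++$++$++++$++.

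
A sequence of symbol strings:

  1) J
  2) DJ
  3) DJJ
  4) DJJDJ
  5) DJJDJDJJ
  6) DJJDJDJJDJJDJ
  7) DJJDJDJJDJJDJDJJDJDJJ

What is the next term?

This is a Fibonacci-style word recurrence s(k) = s(k−1)·s(k−2): e.g. DJ·J = DJJ.
Continuing: DJJDJDJJDJJDJDJJDJDJJ · DJJDJDJJDJJDJ gives term 8.

DJJDJDJJDJJDJDJJDJDJJDJJDJDJJDJJDJ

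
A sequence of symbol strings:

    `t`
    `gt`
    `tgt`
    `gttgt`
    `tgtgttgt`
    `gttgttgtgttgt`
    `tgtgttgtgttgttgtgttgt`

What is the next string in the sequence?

Each term (from the third on) is the two preceding terms concatenated in order: term 3 = t·gt = tgt.
Continuing: gttgttgtgttgt · tgtgttgtgttgttgtgttgt gives term 8.

gttgttgtgttgttgtgttgtgttgttgtgttgt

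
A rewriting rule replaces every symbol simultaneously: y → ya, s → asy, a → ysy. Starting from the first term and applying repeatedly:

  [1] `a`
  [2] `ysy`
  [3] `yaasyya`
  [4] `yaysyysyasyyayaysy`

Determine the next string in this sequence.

Replace each of the 18 characters of yaysyysyasyyayaysy in place — ya ysy ya asy ya ya asy ya ysy asy ya ya ysy ya ysy ya asy ya — and concatenate.

yaysyyaasyyayaasyyaysyasyyayaysyyaysyyaasyya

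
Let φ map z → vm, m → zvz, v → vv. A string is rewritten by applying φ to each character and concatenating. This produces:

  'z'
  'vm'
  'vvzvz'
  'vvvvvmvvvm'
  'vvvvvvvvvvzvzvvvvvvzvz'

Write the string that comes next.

Rewriting the 22 symbols of vvvvvvvvvvzvzvvvvvvzvz one by one yields vv vv vv vv vv vv vv vv vv vv vm vv vm vv vv vv vv vv vv vm vv vm; concatenated:

vvvvvvvvvvvvvvvvvvvvvmvvvmvvvvvvvvvvvvvmvvvm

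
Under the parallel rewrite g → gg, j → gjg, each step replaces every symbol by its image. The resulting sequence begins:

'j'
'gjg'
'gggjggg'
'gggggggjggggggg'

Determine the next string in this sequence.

Applying the rule to each of the 15 symbols of gggggggjggggggg gives the pieces gg gg gg gg gg gg gg gjg gg gg gg gg gg gg gg, which concatenate to the answer.

gggggggggggggggjggggggggggggggg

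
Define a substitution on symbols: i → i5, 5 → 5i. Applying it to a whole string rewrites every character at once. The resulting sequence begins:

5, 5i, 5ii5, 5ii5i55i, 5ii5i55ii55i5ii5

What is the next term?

Rewriting the 16 symbols of 5ii5i55ii55i5ii5 one by one yields 5i i5 i5 5i i5 5i 5i i5 i5 5i 5i i5 5i i5 i5 5i; concatenated:

5ii5i55ii55i5ii5i55i5ii55ii5i55i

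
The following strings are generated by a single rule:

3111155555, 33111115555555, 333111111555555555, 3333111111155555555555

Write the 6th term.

333333111111111555555555555555

Each string has the form 3^{n-1} 1^{n+2} 5^{2n+1}, where the shown terms are n = 2, 3, 4, 5.
For term 6, n = 7, so the run lengths are 6, 9, 15.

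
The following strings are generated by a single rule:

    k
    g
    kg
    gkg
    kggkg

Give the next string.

Each term (from the third on) is the two preceding terms concatenated in order: term 3 = k·g = kg.
Continuing: gkg · kggkg gives term 6.

gkgkggkg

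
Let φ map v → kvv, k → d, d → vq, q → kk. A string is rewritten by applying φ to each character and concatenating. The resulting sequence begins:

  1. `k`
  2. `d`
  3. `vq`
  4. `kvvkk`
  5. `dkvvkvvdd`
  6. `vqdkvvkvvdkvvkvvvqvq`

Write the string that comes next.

φ(vqdkvvkvvdkvvkvvvqvq) expands symbol-by-symbol to kvv kk vq d kvv kvv d kvv kvv vq d kvv kvv d kvv kvv kvv kk kvv kk; joining the 20 pieces gives the next term.

kvvkkvqdkvvkvvdkvvkvvvqdkvvkvvdkvvkvvkvvkkkvvkk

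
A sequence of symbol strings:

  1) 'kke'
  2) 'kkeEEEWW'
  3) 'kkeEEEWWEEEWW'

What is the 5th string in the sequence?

kkeEEEWWEEEWWEEEWWEEEWW

Each term is the previous one with EEEWW appended.
From kkeEEEWWEEEWW, 2 further steps: kkeEEEWWEEEWW → kkeEEEWWEEEWWEEEWW → (answer).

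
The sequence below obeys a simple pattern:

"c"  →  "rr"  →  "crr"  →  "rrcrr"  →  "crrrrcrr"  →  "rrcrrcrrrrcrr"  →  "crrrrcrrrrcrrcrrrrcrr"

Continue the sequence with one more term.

This is a Fibonacci-style word recurrence s(k) = s(k−2)·s(k−1): e.g. c·rr = crr.
Continuing: rrcrrcrrrrcrr · crrrrcrrrrcrrcrrrrcrr gives term 8.

rrcrrcrrrrcrrcrrrrcrrrrcrrcrrrrcrr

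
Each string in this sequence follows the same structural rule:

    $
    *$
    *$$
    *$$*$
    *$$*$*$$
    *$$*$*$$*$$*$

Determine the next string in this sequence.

From term 3 onward, concatenate the last term with the second-to-last: *$·$ = *$$, *$$·*$ = *$$*$, …
So term 7 is *$$*$*$$*$$*$·*$$*$*$$.

*$$*$*$$*$$*$*$$*$*$$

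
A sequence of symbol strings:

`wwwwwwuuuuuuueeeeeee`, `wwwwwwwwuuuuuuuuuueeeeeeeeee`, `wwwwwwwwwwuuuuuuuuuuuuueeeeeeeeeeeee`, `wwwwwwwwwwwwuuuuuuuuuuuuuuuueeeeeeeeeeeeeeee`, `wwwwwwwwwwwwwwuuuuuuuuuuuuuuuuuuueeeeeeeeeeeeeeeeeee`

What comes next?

wwwwwwwwwwwwwwwwuuuuuuuuuuuuuuuuuuuuuueeeeeeeeeeeeeeeeeeeeee

Term n consists of 2n+2 w's, followed by 3n+1 u's, followed by 3n+1 e's, where the shown terms are n = 2, 3, 4, 5, 6.
At n = 7 the blocks have lengths 16, 22, 22.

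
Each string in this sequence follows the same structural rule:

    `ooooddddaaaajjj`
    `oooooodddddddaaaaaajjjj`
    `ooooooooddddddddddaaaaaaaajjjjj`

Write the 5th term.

ooooooooooooddddddddddddddddaaaaaaaaaaaajjjjjjj

The n-th term is 2n+2 o's then 3n+1 d's then 2n+2 a's then n+2 j's (n = 1, 2, …).
For term 5, n = 5, so the run lengths are 12, 16, 12, 7.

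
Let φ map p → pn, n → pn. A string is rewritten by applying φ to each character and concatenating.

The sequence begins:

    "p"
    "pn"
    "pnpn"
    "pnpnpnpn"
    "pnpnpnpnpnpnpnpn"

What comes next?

Applying the rule to each of the 16 symbols of pnpnpnpnpnpnpnpn gives the pieces pn pn pn pn pn pn pn pn pn pn pn pn pn pn pn pn, which concatenate to the answer.

pnpnpnpnpnpnpnpnpnpnpnpnpnpnpnpn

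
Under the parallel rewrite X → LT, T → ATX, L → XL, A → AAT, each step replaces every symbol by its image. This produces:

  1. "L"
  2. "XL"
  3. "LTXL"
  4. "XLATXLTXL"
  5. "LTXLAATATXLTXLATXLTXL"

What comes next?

Rewriting the 21 symbols of LTXLAATATXLTXLATXLTXL one by one yields XL ATX LT XL AAT AAT ATX AAT ATX LT XL ATX LT XL AAT ATX LT XL ATX LT XL; concatenated:

XLATXLTXLAATAATATXAATATXLTXLATXLTXLAATATXLTXLATXLTXL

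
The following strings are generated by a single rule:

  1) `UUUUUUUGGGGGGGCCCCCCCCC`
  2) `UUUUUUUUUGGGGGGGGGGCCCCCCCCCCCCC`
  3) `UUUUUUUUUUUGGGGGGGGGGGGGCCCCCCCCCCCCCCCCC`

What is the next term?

UUUUUUUUUUUUUGGGGGGGGGGGGGGGGCCCCCCCCCCCCCCCCCCCCC

Each string has the form U^{2n+3} G^{3n+1} C^{4n+1}, where the shown terms are n = 2, 3, 4.
For the next term, n = 5, so the run lengths are 13, 16, 21.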